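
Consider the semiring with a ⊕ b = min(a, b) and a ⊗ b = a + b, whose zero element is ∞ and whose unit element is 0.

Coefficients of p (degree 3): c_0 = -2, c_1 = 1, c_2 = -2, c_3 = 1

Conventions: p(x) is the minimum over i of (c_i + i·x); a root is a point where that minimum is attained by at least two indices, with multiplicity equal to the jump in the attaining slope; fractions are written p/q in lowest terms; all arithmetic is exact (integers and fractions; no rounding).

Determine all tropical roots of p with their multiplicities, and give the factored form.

hull edge (i=0, c=-2) to (i=2, c=-2): slope 0, span 2
hull edge (i=2, c=-2) to (i=3, c=1): slope 3, span 1
Factored form: p(x) = 1 ⊗ (x ⊕ (-3)) ⊗ (x ⊕ 0) ⊗ (x ⊕ 0)
Answer: roots = -3 (mult 1), 0 (mult 2)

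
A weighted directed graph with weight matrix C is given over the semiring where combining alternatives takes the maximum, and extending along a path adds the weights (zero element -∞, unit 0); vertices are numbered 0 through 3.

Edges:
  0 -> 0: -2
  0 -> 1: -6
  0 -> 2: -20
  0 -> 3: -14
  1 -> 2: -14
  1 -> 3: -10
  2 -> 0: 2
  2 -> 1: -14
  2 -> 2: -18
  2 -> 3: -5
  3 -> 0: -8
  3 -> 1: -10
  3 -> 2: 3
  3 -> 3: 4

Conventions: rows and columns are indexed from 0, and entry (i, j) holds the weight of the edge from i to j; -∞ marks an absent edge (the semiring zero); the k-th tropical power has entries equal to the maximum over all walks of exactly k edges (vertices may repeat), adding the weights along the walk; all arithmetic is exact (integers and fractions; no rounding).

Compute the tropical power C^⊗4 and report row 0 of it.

C^⊗2:
  [-4, -8, -11, -10]
  [-12, -20, -7, -6]
  [0, -4, -2, -1]
  [5, -6, 7, 8]
C^⊗3:
  [-6, -10, -7, -6]
  [-5, -16, -3, -2]
  [0, -6, 2, 3]
  [9, -1, 11, 12]
C^⊗4:
  [-5, -12, -3, -2]
  [-1, -11, 1, 2]
  [4, -6, 6, 7]
  [13, 3, 15, 16]
Answer: row 0 of C^⊗4 = [-5, -12, -3, -2]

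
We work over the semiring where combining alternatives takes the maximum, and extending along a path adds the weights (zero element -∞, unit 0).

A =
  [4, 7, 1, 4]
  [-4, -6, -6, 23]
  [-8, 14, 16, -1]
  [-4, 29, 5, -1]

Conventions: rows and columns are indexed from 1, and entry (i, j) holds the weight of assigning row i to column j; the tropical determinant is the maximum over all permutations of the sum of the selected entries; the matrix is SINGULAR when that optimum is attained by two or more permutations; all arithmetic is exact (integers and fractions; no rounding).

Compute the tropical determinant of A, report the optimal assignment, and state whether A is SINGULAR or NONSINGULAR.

σ = (1, 2, 3, 4): 4 + (-6) + 16 + (-1) = 13
σ = (1, 2, 4, 3): 4 + (-6) + (-1) + 5 = 2
σ = (1, 3, 2, 4): 4 + (-6) + 14 + (-1) = 11
σ = (1, 3, 4, 2): 4 + (-6) + (-1) + 29 = 26
σ = (1, 4, 2, 3): 4 + 23 + 14 + 5 = 46
σ = (1, 4, 3, 2): 4 + 23 + 16 + 29 = 72
σ = (2, 1, 3, 4): 7 + (-4) + 16 + (-1) = 18
σ = (2, 1, 4, 3): 7 + (-4) + (-1) + 5 = 7
σ = (2, 3, 1, 4): 7 + (-6) + (-8) + (-1) = -8
σ = (2, 3, 4, 1): 7 + (-6) + (-1) + (-4) = -4
σ = (2, 4, 1, 3): 7 + 23 + (-8) + 5 = 27
σ = (2, 4, 3, 1): 7 + 23 + 16 + (-4) = 42
σ = (3, 1, 2, 4): 1 + (-4) + 14 + (-1) = 10
σ = (3, 1, 4, 2): 1 + (-4) + (-1) + 29 = 25
σ = (3, 2, 1, 4): 1 + (-6) + (-8) + (-1) = -14
σ = (3, 2, 4, 1): 1 + (-6) + (-1) + (-4) = -10
σ = (3, 4, 1, 2): 1 + 23 + (-8) + 29 = 45
σ = (3, 4, 2, 1): 1 + 23 + 14 + (-4) = 34
σ = (4, 1, 2, 3): 4 + (-4) + 14 + 5 = 19
σ = (4, 1, 3, 2): 4 + (-4) + 16 + 29 = 45
σ = (4, 2, 1, 3): 4 + (-6) + (-8) + 5 = -5
σ = (4, 2, 3, 1): 4 + (-6) + 16 + (-4) = 10
σ = (4, 3, 1, 2): 4 + (-6) + (-8) + 29 = 19
σ = (4, 3, 2, 1): 4 + (-6) + 14 + (-4) = 8
Optimal value attained by: σ = (1, 4, 3, 2).
Answer: det⊕(A) = 72; verdict: NONSINGULAR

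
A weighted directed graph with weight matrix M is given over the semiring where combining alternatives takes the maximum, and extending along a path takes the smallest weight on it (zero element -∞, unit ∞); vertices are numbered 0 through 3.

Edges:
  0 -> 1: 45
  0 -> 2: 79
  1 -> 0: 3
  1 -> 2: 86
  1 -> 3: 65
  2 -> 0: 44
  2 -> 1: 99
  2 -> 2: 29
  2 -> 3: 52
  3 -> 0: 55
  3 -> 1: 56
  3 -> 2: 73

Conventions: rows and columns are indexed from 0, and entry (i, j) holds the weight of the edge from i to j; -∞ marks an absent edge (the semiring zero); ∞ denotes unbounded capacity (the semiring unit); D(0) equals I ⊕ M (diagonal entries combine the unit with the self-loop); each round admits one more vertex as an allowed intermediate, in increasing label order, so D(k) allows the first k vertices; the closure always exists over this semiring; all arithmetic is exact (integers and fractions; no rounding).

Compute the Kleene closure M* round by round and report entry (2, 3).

D(0):
  [∞, 45, 79, -∞]
  [3, ∞, 86, 65]
  [44, 99, ∞, 52]
  [55, 56, 73, ∞]
D(1):
  [∞, 45, 79, -∞]
  [3, ∞, 86, 65]
  [44, 99, ∞, 52]
  [55, 56, 73, ∞]
D(2):
  [∞, 45, 79, 45]
  [3, ∞, 86, 65]
  [44, 99, ∞, 65]
  [55, 56, 73, ∞]
D(3):
  [∞, 79, 79, 65]
  [44, ∞, 86, 65]
  [44, 99, ∞, 65]
  [55, 73, 73, ∞]
D(4):
  [∞, 79, 79, 65]
  [55, ∞, 86, 65]
  [55, 99, ∞, 65]
  [55, 73, 73, ∞]
Answer: M*[2][3] = 65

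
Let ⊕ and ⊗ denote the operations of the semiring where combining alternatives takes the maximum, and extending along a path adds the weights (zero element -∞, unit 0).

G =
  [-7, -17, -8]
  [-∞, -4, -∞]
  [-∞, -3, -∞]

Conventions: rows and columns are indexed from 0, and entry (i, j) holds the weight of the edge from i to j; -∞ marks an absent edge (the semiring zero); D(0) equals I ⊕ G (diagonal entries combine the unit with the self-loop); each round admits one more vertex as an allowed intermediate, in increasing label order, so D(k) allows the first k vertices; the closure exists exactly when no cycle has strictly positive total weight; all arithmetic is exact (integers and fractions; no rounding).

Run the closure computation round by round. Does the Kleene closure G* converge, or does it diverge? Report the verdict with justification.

D(0):
  [0, -17, -8]
  [-∞, 0, -∞]
  [-∞, -3, 0]
D(1):
  [0, -17, -8]
  [-∞, 0, -∞]
  [-∞, -3, 0]
D(2):
  [0, -17, -8]
  [-∞, 0, -∞]
  [-∞, -3, 0]
D(3):
  [0, -11, -8]
  [-∞, 0, -∞]
  [-∞, -3, 0]
Key observation: every diagonal entry stays at the unit through all rounds, so no improving cycle exists.
Answer: CONVERGES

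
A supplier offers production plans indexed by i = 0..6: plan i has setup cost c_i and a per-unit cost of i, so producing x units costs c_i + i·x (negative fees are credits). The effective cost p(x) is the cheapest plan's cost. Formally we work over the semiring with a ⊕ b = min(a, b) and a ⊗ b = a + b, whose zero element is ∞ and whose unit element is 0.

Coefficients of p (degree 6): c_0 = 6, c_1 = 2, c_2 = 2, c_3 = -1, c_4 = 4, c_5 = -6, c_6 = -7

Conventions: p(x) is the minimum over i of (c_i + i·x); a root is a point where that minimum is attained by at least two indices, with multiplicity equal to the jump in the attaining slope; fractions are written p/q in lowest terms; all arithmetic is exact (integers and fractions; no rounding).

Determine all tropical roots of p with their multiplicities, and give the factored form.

hull edge (i=0, c=6) to (i=1, c=2): slope -4, span 1
hull edge (i=1, c=2) to (i=5, c=-6): slope -2, span 4
hull edge (i=5, c=-6) to (i=6, c=-7): slope -1, span 1
Factored form: p(x) = -7 ⊗ (x ⊕ 1) ⊗ (x ⊕ 2) ⊗ (x ⊕ 2) ⊗ (x ⊕ 2) ⊗ (x ⊕ 2) ⊗ (x ⊕ 4)
Answer: roots = 1 (mult 1), 2 (mult 4), 4 (mult 1)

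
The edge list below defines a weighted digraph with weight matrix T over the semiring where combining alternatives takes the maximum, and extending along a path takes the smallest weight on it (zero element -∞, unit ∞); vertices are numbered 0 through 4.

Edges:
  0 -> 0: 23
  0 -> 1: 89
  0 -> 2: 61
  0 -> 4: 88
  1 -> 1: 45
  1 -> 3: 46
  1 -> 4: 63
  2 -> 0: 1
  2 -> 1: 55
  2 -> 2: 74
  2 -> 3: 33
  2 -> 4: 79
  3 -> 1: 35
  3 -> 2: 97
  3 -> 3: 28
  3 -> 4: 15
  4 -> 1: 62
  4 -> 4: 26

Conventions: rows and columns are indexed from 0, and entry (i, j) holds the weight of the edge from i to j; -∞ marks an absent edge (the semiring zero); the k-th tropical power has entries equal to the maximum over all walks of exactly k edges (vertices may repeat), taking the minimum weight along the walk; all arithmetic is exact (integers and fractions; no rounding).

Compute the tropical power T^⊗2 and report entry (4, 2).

T^⊗2:
  [23, 62, 61, 46, 63]
  [-∞, 62, 46, 45, 45]
  [1, 62, 74, 46, 74]
  [1, 55, 74, 35, 79]
  [-∞, 45, -∞, 46, 62]
Key observation: no walk of exactly 2 edges connects these vertices, so the entry is the semiring zero.
Answer: (T^⊗2)[4][2] = -∞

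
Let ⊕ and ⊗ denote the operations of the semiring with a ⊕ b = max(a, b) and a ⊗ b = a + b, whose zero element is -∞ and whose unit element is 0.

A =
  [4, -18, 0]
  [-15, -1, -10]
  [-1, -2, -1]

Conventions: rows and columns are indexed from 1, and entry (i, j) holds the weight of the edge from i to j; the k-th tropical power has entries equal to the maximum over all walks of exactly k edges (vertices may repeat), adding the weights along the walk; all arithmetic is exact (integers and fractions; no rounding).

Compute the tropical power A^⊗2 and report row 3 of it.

A^⊗2:
  [8, -2, 4]
  [-11, -2, -11]
  [3, -3, -1]
Answer: row 3 of A^⊗2 = [3, -3, -1]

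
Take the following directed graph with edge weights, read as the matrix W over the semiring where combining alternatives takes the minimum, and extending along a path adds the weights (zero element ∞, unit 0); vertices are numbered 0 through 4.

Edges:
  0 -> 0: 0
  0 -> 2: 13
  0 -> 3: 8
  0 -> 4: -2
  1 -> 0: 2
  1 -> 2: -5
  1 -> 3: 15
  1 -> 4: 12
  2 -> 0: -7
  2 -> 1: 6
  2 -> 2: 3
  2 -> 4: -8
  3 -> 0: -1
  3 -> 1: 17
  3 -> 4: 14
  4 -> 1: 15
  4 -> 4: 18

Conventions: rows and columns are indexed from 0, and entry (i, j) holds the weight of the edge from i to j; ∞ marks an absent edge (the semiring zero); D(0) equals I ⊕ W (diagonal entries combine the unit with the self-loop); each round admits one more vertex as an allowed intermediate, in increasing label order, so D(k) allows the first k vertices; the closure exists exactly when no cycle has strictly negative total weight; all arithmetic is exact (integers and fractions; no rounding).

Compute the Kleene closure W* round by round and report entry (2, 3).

D(0):
  [0, ∞, 13, 8, -2]
  [2, 0, -5, 15, 12]
  [-7, 6, 0, ∞, -8]
  [-1, 17, ∞, 0, 14]
  [∞, 15, ∞, ∞, 0]
D(1):
  [0, ∞, 13, 8, -2]
  [2, 0, -5, 10, 0]
  [-7, 6, 0, 1, -9]
  [-1, 17, 12, 0, -3]
  [∞, 15, ∞, ∞, 0]
D(2):
  [0, ∞, 13, 8, -2]
  [2, 0, -5, 10, 0]
  [-7, 6, 0, 1, -9]
  [-1, 17, 12, 0, -3]
  [17, 15, 10, 25, 0]
D(3):
  [0, 19, 13, 8, -2]
  [-12, 0, -5, -4, -14]
  [-7, 6, 0, 1, -9]
  [-1, 17, 12, 0, -3]
  [3, 15, 10, 11, 0]
D(4):
  [0, 19, 13, 8, -2]
  [-12, 0, -5, -4, -14]
  [-7, 6, 0, 1, -9]
  [-1, 17, 12, 0, -3]
  [3, 15, 10, 11, 0]
D(5):
  [0, 13, 8, 8, -2]
  [-12, 0, -5, -4, -14]
  [-7, 6, 0, 1, -9]
  [-1, 12, 7, 0, -3]
  [3, 15, 10, 11, 0]
Answer: W*[2][3] = 1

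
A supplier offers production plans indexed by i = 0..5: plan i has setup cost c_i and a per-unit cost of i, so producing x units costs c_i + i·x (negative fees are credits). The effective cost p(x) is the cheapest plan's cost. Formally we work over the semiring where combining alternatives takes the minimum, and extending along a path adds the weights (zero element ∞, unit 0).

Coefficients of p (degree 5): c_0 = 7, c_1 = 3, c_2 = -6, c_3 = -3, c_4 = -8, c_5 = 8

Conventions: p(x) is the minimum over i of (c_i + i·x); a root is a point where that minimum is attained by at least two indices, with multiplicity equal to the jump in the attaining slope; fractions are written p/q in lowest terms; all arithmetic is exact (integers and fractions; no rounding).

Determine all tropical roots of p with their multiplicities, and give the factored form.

hull edge (i=0, c=7) to (i=2, c=-6): slope -13/2, span 2
hull edge (i=2, c=-6) to (i=4, c=-8): slope -1, span 2
hull edge (i=4, c=-8) to (i=5, c=8): slope 16, span 1
Factored form: p(x) = 8 ⊗ (x ⊕ (-16)) ⊗ (x ⊕ 1) ⊗ (x ⊕ 1) ⊗ (x ⊕ 13/2) ⊗ (x ⊕ 13/2)
Answer: roots = -16 (mult 1), 1 (mult 2), 13/2 (mult 2)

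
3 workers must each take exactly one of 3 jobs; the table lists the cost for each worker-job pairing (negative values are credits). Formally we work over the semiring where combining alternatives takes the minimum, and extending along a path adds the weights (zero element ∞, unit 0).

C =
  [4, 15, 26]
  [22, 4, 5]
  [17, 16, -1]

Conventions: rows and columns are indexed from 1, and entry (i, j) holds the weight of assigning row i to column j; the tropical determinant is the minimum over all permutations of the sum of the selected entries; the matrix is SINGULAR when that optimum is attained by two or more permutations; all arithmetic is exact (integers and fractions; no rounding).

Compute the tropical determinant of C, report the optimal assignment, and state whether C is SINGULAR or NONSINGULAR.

σ = (1, 2, 3): 4 + 4 + (-1) = 7
σ = (1, 3, 2): 4 + 5 + 16 = 25
σ = (2, 1, 3): 15 + 22 + (-1) = 36
σ = (2, 3, 1): 15 + 5 + 17 = 37
σ = (3, 1, 2): 26 + 22 + 16 = 64
σ = (3, 2, 1): 26 + 4 + 17 = 47
Optimal value attained by: σ = (1, 2, 3).
Answer: det⊕(C) = 7; verdict: NONSINGULAR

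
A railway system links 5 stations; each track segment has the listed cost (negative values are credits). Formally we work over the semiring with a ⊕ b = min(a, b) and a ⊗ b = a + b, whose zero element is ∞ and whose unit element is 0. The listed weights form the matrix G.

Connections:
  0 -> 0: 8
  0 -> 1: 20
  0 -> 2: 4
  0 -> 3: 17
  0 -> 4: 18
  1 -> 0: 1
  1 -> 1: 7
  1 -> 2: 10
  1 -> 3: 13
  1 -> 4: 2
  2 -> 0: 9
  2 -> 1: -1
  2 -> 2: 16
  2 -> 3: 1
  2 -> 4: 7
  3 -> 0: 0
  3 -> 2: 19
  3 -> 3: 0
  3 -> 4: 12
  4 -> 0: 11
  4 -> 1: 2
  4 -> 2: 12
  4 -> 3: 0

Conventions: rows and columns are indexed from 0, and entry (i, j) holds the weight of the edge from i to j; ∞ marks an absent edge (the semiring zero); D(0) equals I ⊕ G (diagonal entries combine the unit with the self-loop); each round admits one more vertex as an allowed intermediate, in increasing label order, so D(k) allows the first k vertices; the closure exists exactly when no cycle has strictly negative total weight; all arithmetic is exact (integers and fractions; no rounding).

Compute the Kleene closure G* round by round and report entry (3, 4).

D(0):
  [0, 20, 4, 17, 18]
  [1, 0, 10, 13, 2]
  [9, -1, 0, 1, 7]
  [0, ∞, 19, 0, 12]
  [11, 2, 12, 0, 0]
D(1):
  [0, 20, 4, 17, 18]
  [1, 0, 5, 13, 2]
  [9, -1, 0, 1, 7]
  [0, 20, 4, 0, 12]
  [11, 2, 12, 0, 0]
D(2):
  [0, 20, 4, 17, 18]
  [1, 0, 5, 13, 2]
  [0, -1, 0, 1, 1]
  [0, 20, 4, 0, 12]
  [3, 2, 7, 0, 0]
D(3):
  [0, 3, 4, 5, 5]
  [1, 0, 5, 6, 2]
  [0, -1, 0, 1, 1]
  [0, 3, 4, 0, 5]
  [3, 2, 7, 0, 0]
D(4):
  [0, 3, 4, 5, 5]
  [1, 0, 5, 6, 2]
  [0, -1, 0, 1, 1]
  [0, 3, 4, 0, 5]
  [0, 2, 4, 0, 0]
D(5):
  [0, 3, 4, 5, 5]
  [1, 0, 5, 2, 2]
  [0, -1, 0, 1, 1]
  [0, 3, 4, 0, 5]
  [0, 2, 4, 0, 0]
Answer: G*[3][4] = 5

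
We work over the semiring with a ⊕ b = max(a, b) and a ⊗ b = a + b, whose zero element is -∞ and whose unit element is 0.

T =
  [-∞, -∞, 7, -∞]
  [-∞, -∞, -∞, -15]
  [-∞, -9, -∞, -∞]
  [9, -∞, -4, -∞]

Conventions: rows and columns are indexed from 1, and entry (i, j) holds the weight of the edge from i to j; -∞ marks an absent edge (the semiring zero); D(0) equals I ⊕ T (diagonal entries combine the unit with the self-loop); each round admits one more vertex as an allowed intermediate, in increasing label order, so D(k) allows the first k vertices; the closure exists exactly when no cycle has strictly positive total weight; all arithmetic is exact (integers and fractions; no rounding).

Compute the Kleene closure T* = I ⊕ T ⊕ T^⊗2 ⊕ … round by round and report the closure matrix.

D(0):
  [0, -∞, 7, -∞]
  [-∞, 0, -∞, -15]
  [-∞, -9, 0, -∞]
  [9, -∞, -4, 0]
D(1):
  [0, -∞, 7, -∞]
  [-∞, 0, -∞, -15]
  [-∞, -9, 0, -∞]
  [9, -∞, 16, 0]
D(2):
  [0, -∞, 7, -∞]
  [-∞, 0, -∞, -15]
  [-∞, -9, 0, -24]
  [9, -∞, 16, 0]
D(3):
  [0, -2, 7, -17]
  [-∞, 0, -∞, -15]
  [-∞, -9, 0, -24]
  [9, 7, 16, 0]
D(4):
  [0, -2, 7, -17]
  [-6, 0, 1, -15]
  [-15, -9, 0, -24]
  [9, 7, 16, 0]
Answer: T* = [[0, -2, 7, -17], [-6, 0, 1, -15], [-15, -9, 0, -24], [9, 7, 16, 0]]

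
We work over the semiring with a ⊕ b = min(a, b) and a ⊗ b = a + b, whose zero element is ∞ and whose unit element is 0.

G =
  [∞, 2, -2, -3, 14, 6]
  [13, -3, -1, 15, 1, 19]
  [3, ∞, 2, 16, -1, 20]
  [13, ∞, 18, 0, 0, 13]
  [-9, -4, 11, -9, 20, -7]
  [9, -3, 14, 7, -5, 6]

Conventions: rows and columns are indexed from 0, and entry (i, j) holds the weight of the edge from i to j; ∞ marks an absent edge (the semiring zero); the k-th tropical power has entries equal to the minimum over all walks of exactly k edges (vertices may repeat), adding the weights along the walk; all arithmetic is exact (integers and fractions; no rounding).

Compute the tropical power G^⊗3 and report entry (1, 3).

G^⊗2:
  [1, -1, 0, -3, -3, 7]
  [-8, -6, -4, -8, -2, -6]
  [-10, -5, 1, -10, 1, -8]
  [-9, -4, 11, -9, 0, -7]
  [2, -10, -11, -12, -12, -3]
  [-14, -9, -4, -14, -2, -12]
G^⊗3:
  [-12, -7, -2, -12, -3, -10]
  [-11, -9, -10, -11, -11, -9]
  [-8, -11, -12, -13, -13, -6]
  [-9, -10, -11, -12, -12, -7]
  [-21, -16, -11, -21, -12, -19]
  [-11, -15, -16, -17, -17, -9]
Key observation: the optimum is the walk 1->1->4->3, with weight (-3) + 1 + (-9) = -11.
Optimal value attained by: walk 1->1->4->3.
Answer: (G^⊗3)[1][3] = -11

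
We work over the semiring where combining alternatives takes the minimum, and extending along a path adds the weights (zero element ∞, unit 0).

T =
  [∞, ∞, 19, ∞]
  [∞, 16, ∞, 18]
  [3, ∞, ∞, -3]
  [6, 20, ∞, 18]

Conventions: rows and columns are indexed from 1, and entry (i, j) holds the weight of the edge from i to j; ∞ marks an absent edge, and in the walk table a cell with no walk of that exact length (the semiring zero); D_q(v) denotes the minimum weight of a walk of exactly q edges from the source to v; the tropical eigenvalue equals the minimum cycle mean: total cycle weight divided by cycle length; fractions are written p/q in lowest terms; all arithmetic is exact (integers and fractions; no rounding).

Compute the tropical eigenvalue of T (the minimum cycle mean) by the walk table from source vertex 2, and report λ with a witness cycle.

q=0: [∞, 0, ∞, ∞]
q=1: [∞, 16, ∞, 18]
q=2: [24, 32, ∞, 34]
q=3: [40, 48, 43, 50]
q=4: [46, 64, 59, 40]
Optimal cycle mean attained by: cycle 1->3->4->1, total 19 + (-3) + 6, length 3.
Answer: λ = 22/3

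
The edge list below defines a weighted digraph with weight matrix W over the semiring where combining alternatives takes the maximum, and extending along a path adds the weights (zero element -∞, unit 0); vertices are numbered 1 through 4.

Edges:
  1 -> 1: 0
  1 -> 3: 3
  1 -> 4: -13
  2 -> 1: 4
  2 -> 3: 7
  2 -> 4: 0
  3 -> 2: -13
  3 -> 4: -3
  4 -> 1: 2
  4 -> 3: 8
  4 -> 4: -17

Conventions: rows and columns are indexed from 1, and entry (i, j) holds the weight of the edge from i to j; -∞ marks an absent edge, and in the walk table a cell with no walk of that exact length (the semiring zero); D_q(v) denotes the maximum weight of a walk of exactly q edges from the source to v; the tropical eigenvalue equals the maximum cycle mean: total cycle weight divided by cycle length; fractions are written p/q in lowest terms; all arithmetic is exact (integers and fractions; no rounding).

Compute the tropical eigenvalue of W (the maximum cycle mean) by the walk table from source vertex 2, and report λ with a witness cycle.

q=0: [-∞, 0, -∞, -∞]
q=1: [4, -∞, 7, 0]
q=2: [4, -6, 8, 4]
q=3: [6, -5, 12, 5]
q=4: [7, -1, 13, 9]
Optimal cycle mean attained by: cycle 3->4->3, total (-3) + 8, length 2.
Answer: λ = 5/2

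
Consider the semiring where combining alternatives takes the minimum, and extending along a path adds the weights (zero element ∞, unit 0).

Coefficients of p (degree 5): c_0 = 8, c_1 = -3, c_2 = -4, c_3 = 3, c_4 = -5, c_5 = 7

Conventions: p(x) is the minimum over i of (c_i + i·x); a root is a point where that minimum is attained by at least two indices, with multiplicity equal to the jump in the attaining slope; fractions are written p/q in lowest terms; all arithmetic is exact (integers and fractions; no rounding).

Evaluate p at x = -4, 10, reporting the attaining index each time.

p(-4) = min(8+0·(-4)=8, -3+1·(-4)=-7, -4+2·(-4)=-12, 3+3·(-4)=-9, -5+4·(-4)=-21, 7+5·(-4)=-13) = -21 (attained by i=4)
p(10) = min(8+0·10=8, -3+1·10=7, -4+2·10=16, 3+3·10=33, -5+4·10=35, 7+5·10=57) = 7 (attained by i=1)
Answer: p(-4) = -21; p(10) = 7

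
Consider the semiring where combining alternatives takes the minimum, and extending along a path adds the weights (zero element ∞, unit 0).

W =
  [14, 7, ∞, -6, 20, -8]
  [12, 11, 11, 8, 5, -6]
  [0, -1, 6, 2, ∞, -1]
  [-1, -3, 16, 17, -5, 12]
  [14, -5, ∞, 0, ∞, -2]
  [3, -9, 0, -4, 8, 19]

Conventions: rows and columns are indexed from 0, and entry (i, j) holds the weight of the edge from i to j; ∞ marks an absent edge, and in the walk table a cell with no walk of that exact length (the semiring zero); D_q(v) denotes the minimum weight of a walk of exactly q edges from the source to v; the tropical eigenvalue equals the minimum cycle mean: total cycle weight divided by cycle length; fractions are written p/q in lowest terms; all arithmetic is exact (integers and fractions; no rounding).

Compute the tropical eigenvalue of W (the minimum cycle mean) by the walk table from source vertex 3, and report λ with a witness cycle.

q=0: [∞, ∞, ∞, 0, ∞, ∞]
q=1: [-1, -3, 16, 17, -5, 12]
q=2: [9, -10, 8, -7, 2, -9]
q=3: [-8, -18, -9, -13, -12, -16]
q=4: [-14, -25, -16, -20, -18, -24]
q=5: [-21, -33, -24, -28, -25, -31]
q=6: [-29, -40, -31, -35, -33, -39]
Optimal cycle mean attained by: cycle 1->5->1, total (-6) + (-9), length 2.
Answer: λ = -15/2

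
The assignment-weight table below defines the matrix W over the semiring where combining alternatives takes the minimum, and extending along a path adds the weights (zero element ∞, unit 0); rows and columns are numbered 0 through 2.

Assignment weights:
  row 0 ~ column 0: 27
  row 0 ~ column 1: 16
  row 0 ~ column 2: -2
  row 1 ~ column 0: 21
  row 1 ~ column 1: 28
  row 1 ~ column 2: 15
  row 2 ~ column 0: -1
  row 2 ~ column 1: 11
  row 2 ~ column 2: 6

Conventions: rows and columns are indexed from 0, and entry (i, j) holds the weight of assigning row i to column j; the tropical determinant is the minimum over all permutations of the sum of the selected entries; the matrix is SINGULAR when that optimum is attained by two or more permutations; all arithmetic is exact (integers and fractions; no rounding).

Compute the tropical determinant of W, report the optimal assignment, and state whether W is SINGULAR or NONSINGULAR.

σ = (0, 1, 2): 27 + 28 + 6 = 61
σ = (0, 2, 1): 27 + 15 + 11 = 53
σ = (1, 0, 2): 16 + 21 + 6 = 43
σ = (1, 2, 0): 16 + 15 + (-1) = 30
σ = (2, 0, 1): (-2) + 21 + 11 = 30
σ = (2, 1, 0): (-2) + 28 + (-1) = 25
Optimal value attained by: σ = (2, 1, 0).
Answer: det⊕(W) = 25; verdict: NONSINGULAR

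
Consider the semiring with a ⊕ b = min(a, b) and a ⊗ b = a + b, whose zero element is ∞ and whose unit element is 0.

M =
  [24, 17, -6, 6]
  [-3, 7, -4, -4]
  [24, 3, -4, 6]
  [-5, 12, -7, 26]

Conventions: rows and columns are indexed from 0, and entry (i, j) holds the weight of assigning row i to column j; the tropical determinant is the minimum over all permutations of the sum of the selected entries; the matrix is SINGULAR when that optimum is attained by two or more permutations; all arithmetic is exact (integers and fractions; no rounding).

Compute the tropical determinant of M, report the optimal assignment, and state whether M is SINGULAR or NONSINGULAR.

σ = (0, 1, 2, 3): 24 + 7 + (-4) + 26 = 53
σ = (0, 1, 3, 2): 24 + 7 + 6 + (-7) = 30
σ = (0, 2, 1, 3): 24 + (-4) + 3 + 26 = 49
σ = (0, 2, 3, 1): 24 + (-4) + 6 + 12 = 38
σ = (0, 3, 1, 2): 24 + (-4) + 3 + (-7) = 16
σ = (0, 3, 2, 1): 24 + (-4) + (-4) + 12 = 28
σ = (1, 0, 2, 3): 17 + (-3) + (-4) + 26 = 36
σ = (1, 0, 3, 2): 17 + (-3) + 6 + (-7) = 13
σ = (1, 2, 0, 3): 17 + (-4) + 24 + 26 = 63
σ = (1, 2, 3, 0): 17 + (-4) + 6 + (-5) = 14
σ = (1, 3, 0, 2): 17 + (-4) + 24 + (-7) = 30
σ = (1, 3, 2, 0): 17 + (-4) + (-4) + (-5) = 4
σ = (2, 0, 1, 3): (-6) + (-3) + 3 + 26 = 20
σ = (2, 0, 3, 1): (-6) + (-3) + 6 + 12 = 9
σ = (2, 1, 0, 3): (-6) + 7 + 24 + 26 = 51
σ = (2, 1, 3, 0): (-6) + 7 + 6 + (-5) = 2
σ = (2, 3, 0, 1): (-6) + (-4) + 24 + 12 = 26
σ = (2, 3, 1, 0): (-6) + (-4) + 3 + (-5) = -12
σ = (3, 0, 1, 2): 6 + (-3) + 3 + (-7) = -1
σ = (3, 0, 2, 1): 6 + (-3) + (-4) + 12 = 11
σ = (3, 1, 0, 2): 6 + 7 + 24 + (-7) = 30
σ = (3, 1, 2, 0): 6 + 7 + (-4) + (-5) = 4
σ = (3, 2, 0, 1): 6 + (-4) + 24 + 12 = 38
σ = (3, 2, 1, 0): 6 + (-4) + 3 + (-5) = 0
Optimal value attained by: σ = (2, 3, 1, 0).
Answer: det⊕(M) = -12; verdict: NONSINGULAR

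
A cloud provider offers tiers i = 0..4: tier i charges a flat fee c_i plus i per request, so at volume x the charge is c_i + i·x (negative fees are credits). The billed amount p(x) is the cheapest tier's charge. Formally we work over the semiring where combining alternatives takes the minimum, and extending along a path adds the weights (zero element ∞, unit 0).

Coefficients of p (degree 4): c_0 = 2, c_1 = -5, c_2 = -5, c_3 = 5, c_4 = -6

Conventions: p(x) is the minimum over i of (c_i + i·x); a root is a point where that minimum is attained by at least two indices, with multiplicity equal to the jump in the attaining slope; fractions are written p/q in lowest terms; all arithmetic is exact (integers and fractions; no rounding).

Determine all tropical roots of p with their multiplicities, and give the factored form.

hull edge (i=0, c=2) to (i=1, c=-5): slope -7, span 1
hull edge (i=1, c=-5) to (i=4, c=-6): slope -1/3, span 3
Factored form: p(x) = -6 ⊗ (x ⊕ 1/3) ⊗ (x ⊕ 1/3) ⊗ (x ⊕ 1/3) ⊗ (x ⊕ 7)
Answer: roots = 1/3 (mult 3), 7 (mult 1)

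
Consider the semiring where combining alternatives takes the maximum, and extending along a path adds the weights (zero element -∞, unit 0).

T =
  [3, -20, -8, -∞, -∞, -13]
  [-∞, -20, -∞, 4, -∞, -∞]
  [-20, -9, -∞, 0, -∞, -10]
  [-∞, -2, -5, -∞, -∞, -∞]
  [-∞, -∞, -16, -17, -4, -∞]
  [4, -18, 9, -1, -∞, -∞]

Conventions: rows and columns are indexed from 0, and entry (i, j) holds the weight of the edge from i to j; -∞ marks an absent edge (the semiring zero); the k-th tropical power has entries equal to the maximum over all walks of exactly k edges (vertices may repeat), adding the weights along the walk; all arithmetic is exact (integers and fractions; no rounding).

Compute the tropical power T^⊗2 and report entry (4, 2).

T^⊗2:
  [6, -17, -4, -8, -∞, -10]
  [-∞, 2, -1, -16, -∞, -∞]
  [-6, -2, -1, -5, -∞, -33]
  [-25, -14, -∞, 2, -∞, -15]
  [-36, -19, -20, -16, -8, -26]
  [7, 0, -4, 9, -∞, -1]
Key observation: the optimum is the walk 4->4->2, with weight (-4) + (-16) = -20.
Optimal value attained by: walk 4->4->2.
Answer: (T^⊗2)[4][2] = -20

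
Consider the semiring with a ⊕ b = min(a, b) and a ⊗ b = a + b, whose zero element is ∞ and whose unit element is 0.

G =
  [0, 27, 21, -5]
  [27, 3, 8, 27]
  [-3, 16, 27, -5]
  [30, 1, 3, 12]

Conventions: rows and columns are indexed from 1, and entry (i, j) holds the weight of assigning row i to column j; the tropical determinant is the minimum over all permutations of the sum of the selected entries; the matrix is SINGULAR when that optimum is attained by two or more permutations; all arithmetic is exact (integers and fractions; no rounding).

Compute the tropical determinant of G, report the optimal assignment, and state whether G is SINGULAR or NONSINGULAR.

σ = (1, 2, 3, 4): 0 + 3 + 27 + 12 = 42
σ = (1, 2, 4, 3): 0 + 3 + (-5) + 3 = 1
σ = (1, 3, 2, 4): 0 + 8 + 16 + 12 = 36
σ = (1, 3, 4, 2): 0 + 8 + (-5) + 1 = 4
σ = (1, 4, 2, 3): 0 + 27 + 16 + 3 = 46
σ = (1, 4, 3, 2): 0 + 27 + 27 + 1 = 55
σ = (2, 1, 3, 4): 27 + 27 + 27 + 12 = 93
σ = (2, 1, 4, 3): 27 + 27 + (-5) + 3 = 52
σ = (2, 3, 1, 4): 27 + 8 + (-3) + 12 = 44
σ = (2, 3, 4, 1): 27 + 8 + (-5) + 30 = 60
σ = (2, 4, 1, 3): 27 + 27 + (-3) + 3 = 54
σ = (2, 4, 3, 1): 27 + 27 + 27 + 30 = 111
σ = (3, 1, 2, 4): 21 + 27 + 16 + 12 = 76
σ = (3, 1, 4, 2): 21 + 27 + (-5) + 1 = 44
σ = (3, 2, 1, 4): 21 + 3 + (-3) + 12 = 33
σ = (3, 2, 4, 1): 21 + 3 + (-5) + 30 = 49
σ = (3, 4, 1, 2): 21 + 27 + (-3) + 1 = 46
σ = (3, 4, 2, 1): 21 + 27 + 16 + 30 = 94
σ = (4, 1, 2, 3): (-5) + 27 + 16 + 3 = 41
σ = (4, 1, 3, 2): (-5) + 27 + 27 + 1 = 50
σ = (4, 2, 1, 3): (-5) + 3 + (-3) + 3 = -2
σ = (4, 2, 3, 1): (-5) + 3 + 27 + 30 = 55
σ = (4, 3, 1, 2): (-5) + 8 + (-3) + 1 = 1
σ = (4, 3, 2, 1): (-5) + 8 + 16 + 30 = 49
Optimal value attained by: σ = (4, 2, 1, 3).
Answer: det⊕(G) = -2; verdict: NONSINGULAR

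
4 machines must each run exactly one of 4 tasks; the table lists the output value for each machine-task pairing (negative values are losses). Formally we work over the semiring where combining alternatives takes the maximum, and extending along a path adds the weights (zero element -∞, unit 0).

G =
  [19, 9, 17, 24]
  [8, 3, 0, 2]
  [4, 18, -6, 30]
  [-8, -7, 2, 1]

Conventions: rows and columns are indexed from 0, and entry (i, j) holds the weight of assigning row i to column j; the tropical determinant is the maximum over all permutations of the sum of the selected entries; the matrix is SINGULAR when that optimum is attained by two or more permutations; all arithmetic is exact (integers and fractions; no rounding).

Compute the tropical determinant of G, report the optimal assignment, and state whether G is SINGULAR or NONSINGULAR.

σ = (0, 1, 2, 3): 19 + 3 + (-6) + 1 = 17
σ = (0, 1, 3, 2): 19 + 3 + 30 + 2 = 54
σ = (0, 2, 1, 3): 19 + 0 + 18 + 1 = 38
σ = (0, 2, 3, 1): 19 + 0 + 30 + (-7) = 42
σ = (0, 3, 1, 2): 19 + 2 + 18 + 2 = 41
σ = (0, 3, 2, 1): 19 + 2 + (-6) + (-7) = 8
σ = (1, 0, 2, 3): 9 + 8 + (-6) + 1 = 12
σ = (1, 0, 3, 2): 9 + 8 + 30 + 2 = 49
σ = (1, 2, 0, 3): 9 + 0 + 4 + 1 = 14
σ = (1, 2, 3, 0): 9 + 0 + 30 + (-8) = 31
σ = (1, 3, 0, 2): 9 + 2 + 4 + 2 = 17
σ = (1, 3, 2, 0): 9 + 2 + (-6) + (-8) = -3
σ = (2, 0, 1, 3): 17 + 8 + 18 + 1 = 44
σ = (2, 0, 3, 1): 17 + 8 + 30 + (-7) = 48
σ = (2, 1, 0, 3): 17 + 3 + 4 + 1 = 25
σ = (2, 1, 3, 0): 17 + 3 + 30 + (-8) = 42
σ = (2, 3, 0, 1): 17 + 2 + 4 + (-7) = 16
σ = (2, 3, 1, 0): 17 + 2 + 18 + (-8) = 29
σ = (3, 0, 1, 2): 24 + 8 + 18 + 2 = 52
σ = (3, 0, 2, 1): 24 + 8 + (-6) + (-7) = 19
σ = (3, 1, 0, 2): 24 + 3 + 4 + 2 = 33
σ = (3, 1, 2, 0): 24 + 3 + (-6) + (-8) = 13
σ = (3, 2, 0, 1): 24 + 0 + 4 + (-7) = 21
σ = (3, 2, 1, 0): 24 + 0 + 18 + (-8) = 34
Optimal value attained by: σ = (0, 1, 3, 2).
Answer: det⊕(G) = 54; verdict: NONSINGULAR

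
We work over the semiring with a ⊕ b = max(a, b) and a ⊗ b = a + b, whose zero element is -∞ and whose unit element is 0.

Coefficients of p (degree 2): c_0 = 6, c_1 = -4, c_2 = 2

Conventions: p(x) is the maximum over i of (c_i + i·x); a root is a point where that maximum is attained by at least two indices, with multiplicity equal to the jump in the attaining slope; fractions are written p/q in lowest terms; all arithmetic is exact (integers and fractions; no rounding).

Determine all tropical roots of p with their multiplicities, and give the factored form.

hull edge (i=0, c=6) to (i=2, c=2): slope -2, span 2
Factored form: p(x) = 2 ⊗ (x ⊕ 2) ⊗ (x ⊕ 2)
Answer: roots = 2 (mult 2)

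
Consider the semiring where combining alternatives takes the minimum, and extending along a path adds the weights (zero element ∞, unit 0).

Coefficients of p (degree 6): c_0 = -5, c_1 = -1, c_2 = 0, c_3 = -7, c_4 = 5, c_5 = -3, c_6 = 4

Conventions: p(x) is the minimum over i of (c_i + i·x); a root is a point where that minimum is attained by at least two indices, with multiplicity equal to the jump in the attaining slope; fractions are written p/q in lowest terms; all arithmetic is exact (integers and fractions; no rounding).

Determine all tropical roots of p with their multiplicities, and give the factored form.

hull edge (i=0, c=-5) to (i=3, c=-7): slope -2/3, span 3
hull edge (i=3, c=-7) to (i=5, c=-3): slope 2, span 2
hull edge (i=5, c=-3) to (i=6, c=4): slope 7, span 1
Factored form: p(x) = 4 ⊗ (x ⊕ (-7)) ⊗ (x ⊕ (-2)) ⊗ (x ⊕ (-2)) ⊗ (x ⊕ 2/3) ⊗ (x ⊕ 2/3) ⊗ (x ⊕ 2/3)
Answer: roots = -7 (mult 1), -2 (mult 2), 2/3 (mult 3)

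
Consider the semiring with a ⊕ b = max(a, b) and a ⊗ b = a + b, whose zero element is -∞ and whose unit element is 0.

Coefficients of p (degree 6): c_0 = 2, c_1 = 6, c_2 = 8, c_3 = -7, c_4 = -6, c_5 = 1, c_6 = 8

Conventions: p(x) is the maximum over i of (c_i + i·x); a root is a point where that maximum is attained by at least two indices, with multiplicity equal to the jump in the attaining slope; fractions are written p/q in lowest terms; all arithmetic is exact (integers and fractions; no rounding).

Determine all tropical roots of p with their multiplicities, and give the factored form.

hull edge (i=0, c=2) to (i=1, c=6): slope 4, span 1
hull edge (i=1, c=6) to (i=2, c=8): slope 2, span 1
hull edge (i=2, c=8) to (i=6, c=8): slope 0, span 4
Factored form: p(x) = 8 ⊗ (x ⊕ (-4)) ⊗ (x ⊕ (-2)) ⊗ (x ⊕ 0) ⊗ (x ⊕ 0) ⊗ (x ⊕ 0) ⊗ (x ⊕ 0)
Answer: roots = -4 (mult 1), -2 (mult 1), 0 (mult 4)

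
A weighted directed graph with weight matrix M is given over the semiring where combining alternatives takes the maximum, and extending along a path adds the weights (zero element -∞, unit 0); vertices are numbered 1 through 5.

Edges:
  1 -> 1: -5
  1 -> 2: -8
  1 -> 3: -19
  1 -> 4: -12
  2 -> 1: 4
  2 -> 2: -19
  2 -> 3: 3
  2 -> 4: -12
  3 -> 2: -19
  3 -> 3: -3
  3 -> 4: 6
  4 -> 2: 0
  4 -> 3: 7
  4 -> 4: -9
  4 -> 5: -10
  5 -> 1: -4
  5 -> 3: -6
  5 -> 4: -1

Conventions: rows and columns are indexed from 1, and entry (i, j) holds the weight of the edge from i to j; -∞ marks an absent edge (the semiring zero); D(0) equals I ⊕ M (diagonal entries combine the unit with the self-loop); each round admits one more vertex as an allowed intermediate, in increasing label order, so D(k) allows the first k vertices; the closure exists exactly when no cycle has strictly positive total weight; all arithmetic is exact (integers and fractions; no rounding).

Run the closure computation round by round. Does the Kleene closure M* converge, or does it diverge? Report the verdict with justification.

D(0):
  [0, -8, -19, -12, -∞]
  [4, 0, 3, -12, -∞]
  [-∞, -19, 0, 6, -∞]
  [-∞, 0, 7, 0, -10]
  [-4, -∞, -6, -1, 0]
D(1):
  [0, -8, -19, -12, -∞]
  [4, 0, 3, -8, -∞]
  [-∞, -19, 0, 6, -∞]
  [-∞, 0, 7, 0, -10]
  [-4, -12, -6, -1, 0]
D(2):
  [0, -8, -5, -12, -∞]
  [4, 0, 3, -8, -∞]
  [-15, -19, 0, 6, -∞]
  [4, 0, 7, 0, -10]
  [-4, -12, -6, -1, 0]
Detection: at round 3, diagonal entry (4, 4) turns strictly positive.
Key observation: the cycle 4->2->3->4 has total weight 0 + 3 + 6, which is strictly positive.
Answer: DIVERGES — positive cycle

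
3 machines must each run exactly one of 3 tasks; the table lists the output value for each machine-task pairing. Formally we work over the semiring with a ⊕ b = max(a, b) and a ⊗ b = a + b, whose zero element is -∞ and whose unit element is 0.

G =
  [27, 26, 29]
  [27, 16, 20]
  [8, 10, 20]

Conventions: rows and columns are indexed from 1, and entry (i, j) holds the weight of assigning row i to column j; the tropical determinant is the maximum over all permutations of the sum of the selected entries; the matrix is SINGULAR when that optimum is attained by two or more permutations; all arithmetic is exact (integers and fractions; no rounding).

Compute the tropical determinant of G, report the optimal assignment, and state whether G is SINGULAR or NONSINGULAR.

σ = (1, 2, 3): 27 + 16 + 20 = 63
σ = (1, 3, 2): 27 + 20 + 10 = 57
σ = (2, 1, 3): 26 + 27 + 20 = 73
σ = (2, 3, 1): 26 + 20 + 8 = 54
σ = (3, 1, 2): 29 + 27 + 10 = 66
σ = (3, 2, 1): 29 + 16 + 8 = 53
Optimal value attained by: σ = (2, 1, 3).
Answer: det⊕(G) = 73; verdict: NONSINGULAR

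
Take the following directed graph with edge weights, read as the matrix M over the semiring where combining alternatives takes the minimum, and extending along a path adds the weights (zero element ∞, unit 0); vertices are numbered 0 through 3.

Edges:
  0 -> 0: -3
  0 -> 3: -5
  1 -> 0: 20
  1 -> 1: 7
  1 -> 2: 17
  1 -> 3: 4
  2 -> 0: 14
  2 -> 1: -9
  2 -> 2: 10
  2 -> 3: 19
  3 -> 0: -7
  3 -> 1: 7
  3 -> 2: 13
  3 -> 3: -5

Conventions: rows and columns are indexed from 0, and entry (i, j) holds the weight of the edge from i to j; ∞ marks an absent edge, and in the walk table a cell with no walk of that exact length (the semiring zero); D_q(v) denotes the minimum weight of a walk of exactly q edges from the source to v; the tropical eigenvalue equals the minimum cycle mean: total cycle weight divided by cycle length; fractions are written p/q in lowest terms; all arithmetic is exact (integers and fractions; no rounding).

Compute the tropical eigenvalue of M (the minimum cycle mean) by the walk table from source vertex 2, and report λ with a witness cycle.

q=0: [∞, ∞, 0, ∞]
q=1: [14, -9, 10, 19]
q=2: [11, -2, 8, -5]
q=3: [-12, -1, 8, -10]
q=4: [-17, -3, 3, -17]
Optimal cycle mean attained by: cycle 0->3->0, total (-5) + (-7), length 2.
Answer: λ = -6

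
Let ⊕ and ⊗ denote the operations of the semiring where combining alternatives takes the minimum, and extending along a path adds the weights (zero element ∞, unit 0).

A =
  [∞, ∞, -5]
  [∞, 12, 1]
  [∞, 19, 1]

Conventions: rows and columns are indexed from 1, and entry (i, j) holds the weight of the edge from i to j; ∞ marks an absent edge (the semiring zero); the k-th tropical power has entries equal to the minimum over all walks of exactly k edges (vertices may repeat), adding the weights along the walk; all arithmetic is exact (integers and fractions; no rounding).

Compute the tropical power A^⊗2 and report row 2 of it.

A^⊗2:
  [∞, 14, -4]
  [∞, 20, 2]
  [∞, 20, 2]
Answer: row 2 of A^⊗2 = [∞, 20, 2]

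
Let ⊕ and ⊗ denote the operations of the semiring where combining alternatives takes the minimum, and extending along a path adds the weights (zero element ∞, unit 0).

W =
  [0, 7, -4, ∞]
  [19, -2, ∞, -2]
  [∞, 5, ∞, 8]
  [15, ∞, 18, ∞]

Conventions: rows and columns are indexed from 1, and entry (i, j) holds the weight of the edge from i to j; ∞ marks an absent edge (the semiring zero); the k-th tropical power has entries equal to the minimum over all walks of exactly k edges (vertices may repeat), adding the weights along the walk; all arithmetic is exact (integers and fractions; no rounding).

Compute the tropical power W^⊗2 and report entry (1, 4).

W^⊗2:
  [0, 1, -4, 4]
  [13, -4, 15, -4]
  [23, 3, 26, 3]
  [15, 22, 11, 26]
Key observation: the optimum is the walk 1->3->4, with weight (-4) + 8 = 4.
Optimal value attained by: walk 1->3->4.
Answer: (W^⊗2)[1][4] = 4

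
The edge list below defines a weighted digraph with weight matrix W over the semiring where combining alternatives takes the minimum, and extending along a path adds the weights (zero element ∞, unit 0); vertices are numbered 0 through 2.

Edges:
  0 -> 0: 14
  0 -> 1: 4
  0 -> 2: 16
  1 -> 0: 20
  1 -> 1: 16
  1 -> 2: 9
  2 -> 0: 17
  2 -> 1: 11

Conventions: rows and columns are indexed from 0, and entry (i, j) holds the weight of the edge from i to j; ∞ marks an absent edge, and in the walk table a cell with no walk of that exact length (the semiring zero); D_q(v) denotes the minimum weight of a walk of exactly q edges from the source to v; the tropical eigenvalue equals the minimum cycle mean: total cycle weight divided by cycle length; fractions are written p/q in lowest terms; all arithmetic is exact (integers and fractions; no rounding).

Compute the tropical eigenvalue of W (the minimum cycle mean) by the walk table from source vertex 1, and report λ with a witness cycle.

q=0: [∞, 0, ∞]
q=1: [20, 16, 9]
q=2: [26, 20, 25]
q=3: [40, 30, 29]
Optimal cycle mean attained by: cycle 0->1->2->0, total 4 + 9 + 17, length 3.
Answer: λ = 10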